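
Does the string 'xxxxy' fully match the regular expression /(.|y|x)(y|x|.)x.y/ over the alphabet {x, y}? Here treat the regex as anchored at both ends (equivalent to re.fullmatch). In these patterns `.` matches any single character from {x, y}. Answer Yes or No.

Yes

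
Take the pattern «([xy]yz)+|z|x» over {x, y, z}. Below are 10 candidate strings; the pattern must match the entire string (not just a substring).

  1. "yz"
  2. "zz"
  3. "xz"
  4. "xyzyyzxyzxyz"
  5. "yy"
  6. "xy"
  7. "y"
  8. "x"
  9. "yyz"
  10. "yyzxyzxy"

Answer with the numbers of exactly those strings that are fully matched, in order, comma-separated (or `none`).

1 → no match
2 → no match
3 → no match
4 → match
5 → no match
6 → no match
7 → no match
8 → match
9 → match
10 → no match

4, 8, 9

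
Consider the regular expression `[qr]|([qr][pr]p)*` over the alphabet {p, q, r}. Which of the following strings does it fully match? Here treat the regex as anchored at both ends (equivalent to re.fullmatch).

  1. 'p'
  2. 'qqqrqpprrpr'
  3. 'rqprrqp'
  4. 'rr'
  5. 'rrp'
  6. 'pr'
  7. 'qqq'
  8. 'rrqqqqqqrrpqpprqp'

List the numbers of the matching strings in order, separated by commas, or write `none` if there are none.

1 → no match
2 → no match
3 → no match
4 → no match
5 → match
6 → no match
7 → no match
8 → no match

5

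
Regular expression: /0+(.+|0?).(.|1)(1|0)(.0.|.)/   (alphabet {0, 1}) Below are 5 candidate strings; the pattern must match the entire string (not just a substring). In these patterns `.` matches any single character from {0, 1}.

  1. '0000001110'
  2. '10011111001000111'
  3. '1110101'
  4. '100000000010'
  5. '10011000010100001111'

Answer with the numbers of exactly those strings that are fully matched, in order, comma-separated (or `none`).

1

1 → match
2 → no match — must start with '0'
3 → no match — must start with '0'
4 → no match — must start with '0'
5 → no match — must start with '0'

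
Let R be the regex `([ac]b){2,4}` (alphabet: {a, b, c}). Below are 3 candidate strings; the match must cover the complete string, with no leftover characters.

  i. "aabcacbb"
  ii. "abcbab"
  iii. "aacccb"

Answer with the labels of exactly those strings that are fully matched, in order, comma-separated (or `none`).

i → no match
ii → match
iii → no match

ii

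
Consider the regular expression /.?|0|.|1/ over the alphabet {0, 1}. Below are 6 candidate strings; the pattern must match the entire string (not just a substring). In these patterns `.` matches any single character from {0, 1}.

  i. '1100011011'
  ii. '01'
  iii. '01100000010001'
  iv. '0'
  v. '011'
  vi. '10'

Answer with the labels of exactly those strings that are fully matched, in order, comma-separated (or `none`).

iv

i → no match
ii → no match
iii → no match
iv → match
v → no match
vi → no match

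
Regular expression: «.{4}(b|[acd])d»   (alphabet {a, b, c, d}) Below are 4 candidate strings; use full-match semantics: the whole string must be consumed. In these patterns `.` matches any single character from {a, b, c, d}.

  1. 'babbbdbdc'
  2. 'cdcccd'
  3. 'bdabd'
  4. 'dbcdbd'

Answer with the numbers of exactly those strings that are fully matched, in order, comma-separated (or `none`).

1 → no match — must end with 'd'
2 → match
3 → no match
4 → match

2, 4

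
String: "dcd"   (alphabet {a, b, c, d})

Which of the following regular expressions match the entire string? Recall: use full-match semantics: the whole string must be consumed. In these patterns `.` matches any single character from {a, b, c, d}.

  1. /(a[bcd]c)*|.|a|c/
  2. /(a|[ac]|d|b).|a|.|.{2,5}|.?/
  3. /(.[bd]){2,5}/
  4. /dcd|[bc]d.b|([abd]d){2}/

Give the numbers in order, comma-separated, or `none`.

1 → no match
2 → match
3 → no match
4 → match

2, 4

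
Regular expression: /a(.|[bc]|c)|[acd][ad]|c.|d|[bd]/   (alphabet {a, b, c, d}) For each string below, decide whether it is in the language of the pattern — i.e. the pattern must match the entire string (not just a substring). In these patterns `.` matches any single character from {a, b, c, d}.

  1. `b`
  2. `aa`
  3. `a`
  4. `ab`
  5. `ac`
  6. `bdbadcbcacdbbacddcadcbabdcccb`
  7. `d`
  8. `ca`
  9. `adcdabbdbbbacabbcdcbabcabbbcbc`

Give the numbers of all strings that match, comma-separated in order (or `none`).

1. `b` → match
2. `aa` → match
3. `a` → no match
4. `ab` → match
5. `ac` → match
6 → no match
7. `d` → match
8. `ca` → match
9 → no match

1, 2, 4, 5, 7, 8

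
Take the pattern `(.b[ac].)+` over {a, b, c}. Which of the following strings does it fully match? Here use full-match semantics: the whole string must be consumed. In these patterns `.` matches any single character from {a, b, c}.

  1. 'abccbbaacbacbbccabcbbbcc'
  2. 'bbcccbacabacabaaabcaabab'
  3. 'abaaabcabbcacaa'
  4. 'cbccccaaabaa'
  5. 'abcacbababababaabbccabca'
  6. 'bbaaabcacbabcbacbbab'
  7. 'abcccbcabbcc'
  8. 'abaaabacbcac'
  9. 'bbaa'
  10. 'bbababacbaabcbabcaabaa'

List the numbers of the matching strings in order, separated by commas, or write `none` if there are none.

1 → match
2 → match
3 → no match
4 → no match
5 → match
6 → match
7 → match
8 → no match
9 → match
10 → no match

1, 2, 5, 6, 7, 9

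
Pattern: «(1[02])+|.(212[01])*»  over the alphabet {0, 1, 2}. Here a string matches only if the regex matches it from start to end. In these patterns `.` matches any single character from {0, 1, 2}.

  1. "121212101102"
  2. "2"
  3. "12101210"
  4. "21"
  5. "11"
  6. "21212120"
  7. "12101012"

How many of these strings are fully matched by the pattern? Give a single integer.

3

1 → no match
2 → match
3 → match
4 → no match
5 → no match
6 → no match
7 → match
Total matched: 3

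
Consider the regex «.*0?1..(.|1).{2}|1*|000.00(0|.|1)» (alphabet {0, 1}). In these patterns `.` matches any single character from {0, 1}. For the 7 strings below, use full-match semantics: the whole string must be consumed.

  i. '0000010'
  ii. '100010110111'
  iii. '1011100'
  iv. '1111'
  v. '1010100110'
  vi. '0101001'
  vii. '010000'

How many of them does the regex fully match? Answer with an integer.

i → no match
ii → match
iii → no match
iv → match
v → match
vi → match
vii → no match
Total matched: 4

4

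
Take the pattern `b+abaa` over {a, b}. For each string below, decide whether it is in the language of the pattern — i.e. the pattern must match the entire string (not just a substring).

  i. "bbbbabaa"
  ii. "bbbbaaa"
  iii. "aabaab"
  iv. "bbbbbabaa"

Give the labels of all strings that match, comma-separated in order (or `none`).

i, iv

i → match
ii → no match — must end with "babaa"
iii → no match — must start with "b"
iv → match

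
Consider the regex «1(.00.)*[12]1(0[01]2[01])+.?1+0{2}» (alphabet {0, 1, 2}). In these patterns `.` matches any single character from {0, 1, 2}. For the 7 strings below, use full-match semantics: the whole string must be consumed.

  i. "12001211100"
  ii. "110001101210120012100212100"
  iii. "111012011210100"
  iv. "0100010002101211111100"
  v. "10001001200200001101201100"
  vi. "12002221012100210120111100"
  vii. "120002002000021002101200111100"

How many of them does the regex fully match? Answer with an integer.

2

i → no match
ii → match
iii → no match
iv → no match — must start with "1"
v → no match
vi → no match
vii → match
Total matched: 2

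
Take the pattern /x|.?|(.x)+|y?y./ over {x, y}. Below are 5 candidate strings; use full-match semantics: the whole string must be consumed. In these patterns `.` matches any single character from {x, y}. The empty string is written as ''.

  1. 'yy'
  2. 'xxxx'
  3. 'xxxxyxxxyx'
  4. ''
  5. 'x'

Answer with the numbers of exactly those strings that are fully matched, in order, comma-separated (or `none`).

1. 'yy' → match
2. 'xxxx' → match
3. 'xxxxyxxxyx' → match
4. '' → match
5. 'x' → match

1, 2, 3, 4, 5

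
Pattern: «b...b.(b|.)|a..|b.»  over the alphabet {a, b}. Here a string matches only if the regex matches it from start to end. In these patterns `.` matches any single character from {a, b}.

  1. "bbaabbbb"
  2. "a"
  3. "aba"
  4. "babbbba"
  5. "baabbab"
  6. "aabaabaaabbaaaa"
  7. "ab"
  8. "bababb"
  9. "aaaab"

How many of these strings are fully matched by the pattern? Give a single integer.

3

1 → no match
2 → no match
3 → match
4 → match
5 → match
6 → no match
7 → no match
8 → no match
9 → no match
Total matched: 3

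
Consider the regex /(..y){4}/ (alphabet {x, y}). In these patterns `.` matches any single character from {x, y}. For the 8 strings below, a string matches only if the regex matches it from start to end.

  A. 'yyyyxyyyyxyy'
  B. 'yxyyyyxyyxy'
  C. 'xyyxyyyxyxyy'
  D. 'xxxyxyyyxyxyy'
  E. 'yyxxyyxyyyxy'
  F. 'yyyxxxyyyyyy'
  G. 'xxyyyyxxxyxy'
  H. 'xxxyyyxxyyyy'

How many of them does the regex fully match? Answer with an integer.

2

A → match
B → no match
C → match
D → no match
E → no match
F → no match
G → no match
H → no match
Total matched: 2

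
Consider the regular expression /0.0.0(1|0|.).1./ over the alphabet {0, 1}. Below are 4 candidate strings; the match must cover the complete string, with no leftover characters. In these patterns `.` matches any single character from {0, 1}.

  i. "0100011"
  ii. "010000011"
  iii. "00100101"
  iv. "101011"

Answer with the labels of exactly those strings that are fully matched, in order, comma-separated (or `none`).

ii

i → no match
ii → match
iii → no match
iv → no match — must start with "0"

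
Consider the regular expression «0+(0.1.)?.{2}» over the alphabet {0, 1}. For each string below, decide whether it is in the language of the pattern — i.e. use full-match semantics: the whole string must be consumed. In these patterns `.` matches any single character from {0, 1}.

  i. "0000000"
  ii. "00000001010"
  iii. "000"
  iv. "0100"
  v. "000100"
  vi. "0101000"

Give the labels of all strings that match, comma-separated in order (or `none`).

i, ii, iii

i → match
ii → match
iii → match
iv → no match
v → no match
vi → no match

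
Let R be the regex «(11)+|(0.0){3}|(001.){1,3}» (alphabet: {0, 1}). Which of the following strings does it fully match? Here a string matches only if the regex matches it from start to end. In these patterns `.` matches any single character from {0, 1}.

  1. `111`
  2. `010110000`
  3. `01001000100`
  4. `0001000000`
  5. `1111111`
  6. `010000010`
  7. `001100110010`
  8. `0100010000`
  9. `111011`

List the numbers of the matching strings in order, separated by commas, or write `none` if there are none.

6, 7

1. `111` → no match
2. `010110000` → no match
3. `01001000100` → no match
4. `0001000000` → no match
5. `1111111` → no match
6. `010000010` → match
7. `001100110010` → match
8. `0100010000` → no match
9. `111011` → no match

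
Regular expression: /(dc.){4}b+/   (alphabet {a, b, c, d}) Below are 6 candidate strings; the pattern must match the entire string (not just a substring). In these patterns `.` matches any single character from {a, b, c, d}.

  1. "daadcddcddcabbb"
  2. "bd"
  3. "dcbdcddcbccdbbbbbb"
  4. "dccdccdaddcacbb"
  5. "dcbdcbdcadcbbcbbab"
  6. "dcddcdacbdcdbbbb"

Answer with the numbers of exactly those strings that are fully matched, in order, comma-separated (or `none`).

1 → no match — must start with "dc"
2 → no match — must start with "dc"
3 → no match
4 → no match
5 → no match
6 → no match

none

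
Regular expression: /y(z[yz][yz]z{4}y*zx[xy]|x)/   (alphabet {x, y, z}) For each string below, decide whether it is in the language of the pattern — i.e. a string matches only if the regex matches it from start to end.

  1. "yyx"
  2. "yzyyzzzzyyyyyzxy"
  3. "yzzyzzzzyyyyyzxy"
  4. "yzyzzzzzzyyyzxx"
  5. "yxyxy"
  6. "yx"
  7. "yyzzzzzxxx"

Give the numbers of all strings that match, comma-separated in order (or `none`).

2, 3, 6

1. "yyx" → no match
2 → match
3 → match
4 → no match
5. "yxyxy" → no match
6. "yx" → match
7. "yyzzzzzxxx" → no match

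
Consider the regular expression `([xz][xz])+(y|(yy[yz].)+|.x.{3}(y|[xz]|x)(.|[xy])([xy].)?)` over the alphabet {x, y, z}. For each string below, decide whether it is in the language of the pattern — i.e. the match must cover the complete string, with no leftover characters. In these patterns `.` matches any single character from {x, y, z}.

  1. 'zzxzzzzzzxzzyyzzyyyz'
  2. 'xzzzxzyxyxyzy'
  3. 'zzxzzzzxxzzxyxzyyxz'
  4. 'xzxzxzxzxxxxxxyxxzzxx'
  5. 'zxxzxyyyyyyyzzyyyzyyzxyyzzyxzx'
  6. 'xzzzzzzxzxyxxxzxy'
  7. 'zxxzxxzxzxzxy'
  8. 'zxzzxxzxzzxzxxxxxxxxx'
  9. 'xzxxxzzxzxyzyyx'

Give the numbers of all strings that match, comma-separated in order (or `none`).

1, 2, 3, 4, 6, 7, 8, 9

1 → match
2 → match
3 → match
4 → match
5 → no match
6 → match
7 → match
8 → match
9 → match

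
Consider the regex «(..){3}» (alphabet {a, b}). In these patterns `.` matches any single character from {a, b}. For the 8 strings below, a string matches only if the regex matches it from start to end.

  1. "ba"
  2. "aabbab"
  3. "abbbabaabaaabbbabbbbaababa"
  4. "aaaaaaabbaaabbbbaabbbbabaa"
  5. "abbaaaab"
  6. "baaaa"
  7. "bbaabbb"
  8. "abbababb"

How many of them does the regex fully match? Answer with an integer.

1

1 → no match
2 → match
3 → no match
4 → no match
5 → no match
6 → no match
7 → no match
8 → no match
Total matched: 1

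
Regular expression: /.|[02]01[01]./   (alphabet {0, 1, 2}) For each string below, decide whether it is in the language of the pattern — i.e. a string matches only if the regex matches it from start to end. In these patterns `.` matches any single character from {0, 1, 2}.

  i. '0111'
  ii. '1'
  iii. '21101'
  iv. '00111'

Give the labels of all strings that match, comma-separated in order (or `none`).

ii, iv

i → no match
ii → match
iii → no match
iv → match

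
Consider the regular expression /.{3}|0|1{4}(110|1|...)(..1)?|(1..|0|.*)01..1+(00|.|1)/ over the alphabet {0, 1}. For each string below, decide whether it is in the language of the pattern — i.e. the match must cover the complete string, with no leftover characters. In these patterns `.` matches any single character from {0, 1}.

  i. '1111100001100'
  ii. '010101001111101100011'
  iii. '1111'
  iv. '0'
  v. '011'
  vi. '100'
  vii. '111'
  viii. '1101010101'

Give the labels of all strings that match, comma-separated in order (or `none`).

iv, v, vi, vii

i → no match
ii → no match
iii → no match
iv → match
v → match
vi → match
vii → match
viii → no match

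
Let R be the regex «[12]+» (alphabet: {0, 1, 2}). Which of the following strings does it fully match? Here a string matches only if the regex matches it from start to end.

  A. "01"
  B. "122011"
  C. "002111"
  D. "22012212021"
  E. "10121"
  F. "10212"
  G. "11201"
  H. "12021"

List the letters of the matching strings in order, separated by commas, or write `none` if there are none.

none

A. "01" → no match
B. "122011" → no match
C. "002111" → no match
D. "22012212021" → no match
E. "10121" → no match
F. "10212" → no match
G. "11201" → no match
H. "12021" → no match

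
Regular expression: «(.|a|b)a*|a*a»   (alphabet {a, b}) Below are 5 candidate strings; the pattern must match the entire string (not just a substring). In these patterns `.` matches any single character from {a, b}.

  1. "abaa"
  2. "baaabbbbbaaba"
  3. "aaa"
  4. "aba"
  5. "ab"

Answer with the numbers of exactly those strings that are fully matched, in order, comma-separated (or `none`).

1 → no match
2 → no match
3 → match
4 → no match
5 → no match

3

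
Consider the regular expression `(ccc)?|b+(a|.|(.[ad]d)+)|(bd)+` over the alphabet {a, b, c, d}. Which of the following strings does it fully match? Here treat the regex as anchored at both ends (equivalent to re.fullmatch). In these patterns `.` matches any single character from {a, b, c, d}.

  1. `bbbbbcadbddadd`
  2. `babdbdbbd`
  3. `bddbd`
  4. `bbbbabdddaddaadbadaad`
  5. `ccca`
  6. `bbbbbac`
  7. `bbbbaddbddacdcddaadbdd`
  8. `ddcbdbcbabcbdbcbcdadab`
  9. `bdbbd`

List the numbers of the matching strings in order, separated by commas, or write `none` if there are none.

1 → match
2 → no match
3 → no match
4 → no match
5 → no match
6 → no match
7 → no match
8 → no match
9 → no match

1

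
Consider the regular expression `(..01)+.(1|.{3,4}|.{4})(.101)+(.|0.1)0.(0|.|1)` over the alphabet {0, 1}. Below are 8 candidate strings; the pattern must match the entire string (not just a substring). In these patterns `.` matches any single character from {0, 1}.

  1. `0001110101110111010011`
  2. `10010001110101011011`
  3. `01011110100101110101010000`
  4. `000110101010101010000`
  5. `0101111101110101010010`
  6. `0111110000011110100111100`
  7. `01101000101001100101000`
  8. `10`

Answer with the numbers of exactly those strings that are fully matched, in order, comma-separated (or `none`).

1 → match
2 → match
3 → no match
4 → match
5 → match
6 → no match
7 → no match
8 → no match

1, 2, 4, 5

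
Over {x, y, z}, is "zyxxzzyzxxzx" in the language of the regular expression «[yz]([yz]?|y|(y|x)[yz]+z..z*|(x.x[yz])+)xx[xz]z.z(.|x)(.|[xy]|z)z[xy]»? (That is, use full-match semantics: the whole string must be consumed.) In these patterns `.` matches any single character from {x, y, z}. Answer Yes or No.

Yes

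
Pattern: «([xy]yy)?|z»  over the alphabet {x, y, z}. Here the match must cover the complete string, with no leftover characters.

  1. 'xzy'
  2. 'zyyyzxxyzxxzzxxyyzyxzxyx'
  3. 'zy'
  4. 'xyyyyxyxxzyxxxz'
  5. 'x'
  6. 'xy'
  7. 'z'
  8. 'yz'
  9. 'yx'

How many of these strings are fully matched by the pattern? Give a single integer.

1

1 → no match
2 → no match
3 → no match
4 → no match
5 → no match
6 → no match
7 → match
8 → no match
9 → no match
Total matched: 1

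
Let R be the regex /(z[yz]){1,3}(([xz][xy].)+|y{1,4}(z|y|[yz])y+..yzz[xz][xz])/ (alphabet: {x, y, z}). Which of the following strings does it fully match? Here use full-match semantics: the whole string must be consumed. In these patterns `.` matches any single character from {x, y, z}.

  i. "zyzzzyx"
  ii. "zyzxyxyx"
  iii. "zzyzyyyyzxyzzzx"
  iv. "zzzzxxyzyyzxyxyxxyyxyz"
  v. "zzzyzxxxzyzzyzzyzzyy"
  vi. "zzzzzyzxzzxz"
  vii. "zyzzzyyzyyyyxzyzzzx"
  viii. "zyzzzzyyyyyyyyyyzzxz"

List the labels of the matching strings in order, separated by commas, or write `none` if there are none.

i → match
ii → match
iii → match
iv → match
v → match
vi → match
vii → match
viii → match

i, ii, iii, iv, v, vi, vii, viii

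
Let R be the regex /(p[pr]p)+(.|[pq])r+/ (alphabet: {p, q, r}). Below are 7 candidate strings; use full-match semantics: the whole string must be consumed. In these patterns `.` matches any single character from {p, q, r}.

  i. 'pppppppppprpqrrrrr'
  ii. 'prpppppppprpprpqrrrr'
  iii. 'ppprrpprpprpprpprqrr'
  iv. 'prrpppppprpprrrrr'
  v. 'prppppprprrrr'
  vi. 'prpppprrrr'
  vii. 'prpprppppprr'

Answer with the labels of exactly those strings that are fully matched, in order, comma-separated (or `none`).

i, ii, v, vi, vii

i → match
ii → match
iii → no match
iv → no match
v → match
vi → match
vii → match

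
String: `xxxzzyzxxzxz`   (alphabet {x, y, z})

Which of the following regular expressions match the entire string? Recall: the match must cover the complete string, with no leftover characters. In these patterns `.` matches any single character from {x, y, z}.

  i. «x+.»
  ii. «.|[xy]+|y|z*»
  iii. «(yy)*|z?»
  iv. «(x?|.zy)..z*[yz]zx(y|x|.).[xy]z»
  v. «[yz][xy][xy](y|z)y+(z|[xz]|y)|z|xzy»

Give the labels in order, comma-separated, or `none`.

iv

i → no match
ii → no match
iii → no match
iv → match
v → no match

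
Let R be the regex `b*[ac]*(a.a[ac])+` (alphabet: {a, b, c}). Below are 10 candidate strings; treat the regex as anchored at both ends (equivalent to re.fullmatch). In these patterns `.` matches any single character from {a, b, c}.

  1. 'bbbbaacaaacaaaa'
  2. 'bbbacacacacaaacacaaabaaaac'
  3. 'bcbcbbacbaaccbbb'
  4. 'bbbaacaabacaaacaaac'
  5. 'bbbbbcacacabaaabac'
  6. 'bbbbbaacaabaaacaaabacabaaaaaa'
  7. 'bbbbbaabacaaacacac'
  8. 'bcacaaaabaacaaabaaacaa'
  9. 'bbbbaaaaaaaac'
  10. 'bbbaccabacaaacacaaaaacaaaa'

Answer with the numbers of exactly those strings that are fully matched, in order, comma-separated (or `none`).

1 → match
2 → no match
3 → no match
4 → match
5 → match
6 → match
7 → match
8 → no match
9 → match
10 → match

1, 4, 5, 6, 7, 9, 10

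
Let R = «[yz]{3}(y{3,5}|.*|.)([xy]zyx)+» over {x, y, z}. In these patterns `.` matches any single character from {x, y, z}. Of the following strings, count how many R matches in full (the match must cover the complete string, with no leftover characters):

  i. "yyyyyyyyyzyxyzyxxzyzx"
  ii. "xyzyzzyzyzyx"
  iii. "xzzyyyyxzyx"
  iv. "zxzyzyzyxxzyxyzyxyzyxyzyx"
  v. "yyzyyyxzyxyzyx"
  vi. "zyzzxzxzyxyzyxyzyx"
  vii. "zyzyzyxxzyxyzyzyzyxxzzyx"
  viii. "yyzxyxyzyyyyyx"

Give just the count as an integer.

2

i → no match — must end with "zyx"
ii → no match
iii → no match
iv → no match
v → match
vi → match
vii → no match
viii → no match — must end with "zyx"
Total matched: 2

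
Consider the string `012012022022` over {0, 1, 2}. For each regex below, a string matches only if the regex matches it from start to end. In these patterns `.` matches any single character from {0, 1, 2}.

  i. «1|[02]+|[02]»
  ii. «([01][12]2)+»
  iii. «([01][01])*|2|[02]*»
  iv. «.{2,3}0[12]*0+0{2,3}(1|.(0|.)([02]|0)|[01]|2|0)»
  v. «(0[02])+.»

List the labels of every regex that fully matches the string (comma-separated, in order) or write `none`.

i → no match
ii → match
iii → no match
iv → no match
v → no match

ii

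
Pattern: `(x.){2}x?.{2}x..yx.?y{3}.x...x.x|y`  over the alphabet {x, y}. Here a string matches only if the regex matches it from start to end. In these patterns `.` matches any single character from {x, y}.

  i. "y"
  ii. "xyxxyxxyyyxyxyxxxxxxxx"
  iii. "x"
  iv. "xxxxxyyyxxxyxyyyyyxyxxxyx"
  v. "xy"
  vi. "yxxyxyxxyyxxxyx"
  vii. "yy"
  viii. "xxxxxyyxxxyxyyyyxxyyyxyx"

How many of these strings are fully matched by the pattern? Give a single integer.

i → match
ii → no match
iii → no match
iv → no match
v → no match
vi → no match
vii → no match
viii → match
Total matched: 2

2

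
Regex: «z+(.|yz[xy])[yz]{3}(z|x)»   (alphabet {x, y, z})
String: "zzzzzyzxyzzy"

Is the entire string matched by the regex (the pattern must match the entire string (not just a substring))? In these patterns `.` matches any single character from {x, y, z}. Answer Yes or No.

No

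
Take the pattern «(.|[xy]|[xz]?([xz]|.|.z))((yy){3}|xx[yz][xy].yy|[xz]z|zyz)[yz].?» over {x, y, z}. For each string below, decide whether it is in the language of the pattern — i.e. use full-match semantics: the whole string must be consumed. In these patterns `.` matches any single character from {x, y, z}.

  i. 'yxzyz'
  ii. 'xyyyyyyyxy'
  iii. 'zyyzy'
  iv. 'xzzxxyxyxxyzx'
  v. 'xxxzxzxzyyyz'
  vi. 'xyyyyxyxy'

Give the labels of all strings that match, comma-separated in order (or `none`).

i

i. 'yxzyz' → match
ii. 'xyyyyyyyxy' → no match
iii. 'zyyzy' → no match
iv → no match
v. 'xxxzxzxzyyyz' → no match
vi. 'xyyyyxyxy' → no match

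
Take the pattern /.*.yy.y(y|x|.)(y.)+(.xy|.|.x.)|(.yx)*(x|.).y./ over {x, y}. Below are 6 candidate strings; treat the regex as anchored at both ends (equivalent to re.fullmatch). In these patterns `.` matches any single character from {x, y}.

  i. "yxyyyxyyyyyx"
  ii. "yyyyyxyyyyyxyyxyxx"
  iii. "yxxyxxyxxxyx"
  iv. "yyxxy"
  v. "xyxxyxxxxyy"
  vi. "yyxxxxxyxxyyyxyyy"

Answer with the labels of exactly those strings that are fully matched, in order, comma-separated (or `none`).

none

i → no match
ii → no match
iii → no match
iv → no match
v → no match
vi → no match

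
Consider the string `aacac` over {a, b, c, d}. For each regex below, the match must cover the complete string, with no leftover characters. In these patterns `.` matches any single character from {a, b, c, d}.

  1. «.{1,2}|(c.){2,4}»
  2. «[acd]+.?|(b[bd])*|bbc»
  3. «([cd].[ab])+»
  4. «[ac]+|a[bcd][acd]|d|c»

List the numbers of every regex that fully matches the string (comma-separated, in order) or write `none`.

2, 4

1 → no match
2 → match
3 → no match
4 → match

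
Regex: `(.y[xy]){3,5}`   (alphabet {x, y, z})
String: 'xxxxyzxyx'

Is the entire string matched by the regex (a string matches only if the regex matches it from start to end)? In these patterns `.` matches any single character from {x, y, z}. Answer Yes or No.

No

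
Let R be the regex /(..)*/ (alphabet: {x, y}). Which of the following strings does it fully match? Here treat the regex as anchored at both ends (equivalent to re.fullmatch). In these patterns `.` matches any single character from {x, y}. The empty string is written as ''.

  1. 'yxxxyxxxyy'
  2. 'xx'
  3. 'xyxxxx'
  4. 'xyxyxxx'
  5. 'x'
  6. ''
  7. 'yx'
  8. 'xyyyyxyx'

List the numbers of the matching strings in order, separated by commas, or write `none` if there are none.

1, 2, 3, 6, 7, 8

1 → match
2 → match
3 → match
4 → no match
5 → no match
6 → match
7 → match
8 → match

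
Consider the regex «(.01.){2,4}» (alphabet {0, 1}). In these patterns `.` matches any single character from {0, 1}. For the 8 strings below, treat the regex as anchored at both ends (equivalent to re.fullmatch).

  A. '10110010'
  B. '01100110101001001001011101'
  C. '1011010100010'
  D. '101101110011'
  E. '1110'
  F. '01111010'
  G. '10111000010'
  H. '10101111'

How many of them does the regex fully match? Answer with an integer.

1

A → match
B → no match
C → no match
D → no match
E → no match
F → no match
G → no match
H → no match
Total matched: 1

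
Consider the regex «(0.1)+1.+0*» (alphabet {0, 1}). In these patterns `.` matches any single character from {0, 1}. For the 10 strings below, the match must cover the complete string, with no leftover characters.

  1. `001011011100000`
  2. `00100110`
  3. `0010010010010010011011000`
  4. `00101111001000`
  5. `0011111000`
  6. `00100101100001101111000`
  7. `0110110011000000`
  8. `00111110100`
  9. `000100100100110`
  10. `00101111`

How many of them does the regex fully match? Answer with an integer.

1 → match
2 → match
3 → match
4 → match
5 → match
6 → no match
7 → match
8 → match
9 → no match
10 → match
Total matched: 8

8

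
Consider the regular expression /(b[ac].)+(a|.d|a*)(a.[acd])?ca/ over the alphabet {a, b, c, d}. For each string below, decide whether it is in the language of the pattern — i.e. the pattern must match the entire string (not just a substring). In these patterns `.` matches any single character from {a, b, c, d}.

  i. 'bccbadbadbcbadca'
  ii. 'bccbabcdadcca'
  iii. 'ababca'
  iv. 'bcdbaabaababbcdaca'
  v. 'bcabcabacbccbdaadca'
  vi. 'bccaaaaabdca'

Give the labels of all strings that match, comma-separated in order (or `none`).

i → match
ii → match
iii → no match — must start with 'b'
iv → match
v → match
vi → match

i, ii, iv, v, vi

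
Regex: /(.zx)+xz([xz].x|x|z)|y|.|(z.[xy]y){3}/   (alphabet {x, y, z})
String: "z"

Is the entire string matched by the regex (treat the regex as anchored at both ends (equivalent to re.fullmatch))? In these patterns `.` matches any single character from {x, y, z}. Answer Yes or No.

Yes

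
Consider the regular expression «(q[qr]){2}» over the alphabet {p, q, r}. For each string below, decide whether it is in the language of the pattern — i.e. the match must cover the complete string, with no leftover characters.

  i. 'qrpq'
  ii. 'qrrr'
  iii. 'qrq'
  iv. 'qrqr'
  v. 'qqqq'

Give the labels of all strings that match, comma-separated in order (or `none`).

iv, v

i → no match
ii → no match
iii → no match
iv → match
v → match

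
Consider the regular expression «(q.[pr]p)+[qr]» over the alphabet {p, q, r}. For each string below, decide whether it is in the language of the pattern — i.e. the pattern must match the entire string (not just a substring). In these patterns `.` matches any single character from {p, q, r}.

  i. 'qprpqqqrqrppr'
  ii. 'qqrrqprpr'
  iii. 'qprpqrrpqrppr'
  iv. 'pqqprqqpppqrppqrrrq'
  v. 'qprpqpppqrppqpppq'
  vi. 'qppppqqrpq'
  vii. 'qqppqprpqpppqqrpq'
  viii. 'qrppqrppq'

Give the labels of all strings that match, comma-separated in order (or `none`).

i → no match
ii. 'qqrrqprpr' → no match
iii → match
iv → no match — must start with 'q'
v → match
vi. 'qppppqqrpq' → no match
vii → match
viii. 'qrppqrppq' → match

iii, v, vii, viii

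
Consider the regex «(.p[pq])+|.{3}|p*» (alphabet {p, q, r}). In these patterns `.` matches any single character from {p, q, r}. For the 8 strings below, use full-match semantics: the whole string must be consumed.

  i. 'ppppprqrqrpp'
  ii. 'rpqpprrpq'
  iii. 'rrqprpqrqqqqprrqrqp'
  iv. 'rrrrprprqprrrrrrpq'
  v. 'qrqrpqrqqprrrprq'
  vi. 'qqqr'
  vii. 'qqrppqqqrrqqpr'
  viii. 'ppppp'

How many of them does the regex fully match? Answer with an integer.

1

i. 'ppppprqrqrpp' → no match
ii. 'rpqpprrpq' → no match
iii → no match
iv → no match
v → no match
vi. 'qqqr' → no match
vii → no match
viii. 'ppppp' → match
Total matched: 1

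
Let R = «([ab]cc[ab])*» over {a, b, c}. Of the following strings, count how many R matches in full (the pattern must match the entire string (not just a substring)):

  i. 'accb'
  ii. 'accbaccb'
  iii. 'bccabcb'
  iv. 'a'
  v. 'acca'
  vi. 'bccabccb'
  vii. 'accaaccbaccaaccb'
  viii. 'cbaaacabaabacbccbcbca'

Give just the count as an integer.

5

i. 'accb' → match
ii. 'accbaccb' → match
iii. 'bccabcb' → no match
iv. 'a' → no match
v. 'acca' → match
vi. 'bccabccb' → match
vii → match
viii → no match
Total matched: 5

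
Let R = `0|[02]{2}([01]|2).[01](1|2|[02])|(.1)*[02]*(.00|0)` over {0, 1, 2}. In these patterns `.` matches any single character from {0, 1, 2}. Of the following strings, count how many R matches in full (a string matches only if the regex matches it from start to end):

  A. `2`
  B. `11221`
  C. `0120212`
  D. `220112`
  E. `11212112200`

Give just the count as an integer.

A → no match
B → no match
C → no match
D → match
E → no match
Total matched: 1

1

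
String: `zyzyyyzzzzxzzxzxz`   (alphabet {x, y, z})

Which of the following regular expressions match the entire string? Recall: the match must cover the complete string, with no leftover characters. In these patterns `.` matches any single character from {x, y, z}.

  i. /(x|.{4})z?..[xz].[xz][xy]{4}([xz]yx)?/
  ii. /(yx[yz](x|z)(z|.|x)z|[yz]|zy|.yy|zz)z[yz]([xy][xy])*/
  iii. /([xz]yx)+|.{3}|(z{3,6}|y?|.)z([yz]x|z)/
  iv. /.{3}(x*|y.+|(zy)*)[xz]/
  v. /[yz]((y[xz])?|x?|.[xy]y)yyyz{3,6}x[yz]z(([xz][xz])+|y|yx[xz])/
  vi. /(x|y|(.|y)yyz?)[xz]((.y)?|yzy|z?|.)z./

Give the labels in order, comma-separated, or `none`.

i → no match
ii → no match
iii → no match
iv → match
v → match
vi → no match

iv, v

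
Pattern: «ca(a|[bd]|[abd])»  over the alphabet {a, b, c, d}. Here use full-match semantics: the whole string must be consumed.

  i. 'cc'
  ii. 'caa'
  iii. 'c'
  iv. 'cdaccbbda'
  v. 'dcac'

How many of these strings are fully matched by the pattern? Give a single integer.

1

i. 'cc' → no match — must start with 'ca'
ii. 'caa' → match
iii. 'c' → no match — must start with 'ca'
iv. 'cdaccbbda' → no match — must start with 'ca'
v. 'dcac' → no match — must start with 'ca'
Total matched: 1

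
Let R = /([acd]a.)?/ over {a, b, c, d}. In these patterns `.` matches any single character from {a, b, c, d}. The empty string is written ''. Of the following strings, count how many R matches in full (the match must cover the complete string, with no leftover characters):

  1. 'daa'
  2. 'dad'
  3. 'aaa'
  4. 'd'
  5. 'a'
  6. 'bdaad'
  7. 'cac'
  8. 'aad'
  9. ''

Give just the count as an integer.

6

1 → match
2 → match
3 → match
4 → no match
5 → no match
6 → no match
7 → match
8 → match
9 → match
Total matched: 6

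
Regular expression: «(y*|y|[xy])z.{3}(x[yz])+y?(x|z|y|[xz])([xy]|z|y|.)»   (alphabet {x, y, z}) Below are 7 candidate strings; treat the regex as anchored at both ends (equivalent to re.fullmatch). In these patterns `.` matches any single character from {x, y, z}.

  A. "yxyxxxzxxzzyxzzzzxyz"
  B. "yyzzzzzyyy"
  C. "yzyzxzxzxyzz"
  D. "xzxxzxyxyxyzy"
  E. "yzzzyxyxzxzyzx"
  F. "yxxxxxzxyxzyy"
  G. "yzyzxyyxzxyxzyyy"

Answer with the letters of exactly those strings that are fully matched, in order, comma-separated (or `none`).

A → no match
B → no match
C → no match
D → match
E → match
F → no match
G → no match

D, E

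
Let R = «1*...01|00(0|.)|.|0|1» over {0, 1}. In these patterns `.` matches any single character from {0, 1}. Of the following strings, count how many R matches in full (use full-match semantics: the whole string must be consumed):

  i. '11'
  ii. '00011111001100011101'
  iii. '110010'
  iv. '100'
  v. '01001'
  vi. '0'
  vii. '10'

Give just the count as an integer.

i. '11' → no match
ii → no match
iii. '110010' → no match
iv. '100' → no match
v. '01001' → match
vi. '0' → match
vii. '10' → no match
Total matched: 2

2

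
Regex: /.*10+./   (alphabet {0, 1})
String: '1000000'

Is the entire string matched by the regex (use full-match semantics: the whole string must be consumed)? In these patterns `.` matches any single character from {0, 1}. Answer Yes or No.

Yes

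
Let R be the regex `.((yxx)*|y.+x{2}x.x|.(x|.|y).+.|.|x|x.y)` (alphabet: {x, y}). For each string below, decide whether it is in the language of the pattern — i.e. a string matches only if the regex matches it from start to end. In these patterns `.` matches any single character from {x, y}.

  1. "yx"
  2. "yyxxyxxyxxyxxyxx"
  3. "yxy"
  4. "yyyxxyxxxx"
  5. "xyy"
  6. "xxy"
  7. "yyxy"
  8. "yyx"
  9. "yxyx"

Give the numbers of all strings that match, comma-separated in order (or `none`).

1, 2, 4

1 → match
2 → match
3 → no match
4 → match
5 → no match
6 → no match
7 → no match
8 → no match
9 → no match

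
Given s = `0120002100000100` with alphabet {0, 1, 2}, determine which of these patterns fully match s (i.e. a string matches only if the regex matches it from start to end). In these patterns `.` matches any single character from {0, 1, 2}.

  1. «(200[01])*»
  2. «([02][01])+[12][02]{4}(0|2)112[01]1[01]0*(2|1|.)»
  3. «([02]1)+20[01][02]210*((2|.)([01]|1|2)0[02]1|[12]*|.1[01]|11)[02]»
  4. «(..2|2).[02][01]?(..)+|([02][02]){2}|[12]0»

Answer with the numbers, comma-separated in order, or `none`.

3, 4

1 → no match
2 → no match
3 → match
4 → match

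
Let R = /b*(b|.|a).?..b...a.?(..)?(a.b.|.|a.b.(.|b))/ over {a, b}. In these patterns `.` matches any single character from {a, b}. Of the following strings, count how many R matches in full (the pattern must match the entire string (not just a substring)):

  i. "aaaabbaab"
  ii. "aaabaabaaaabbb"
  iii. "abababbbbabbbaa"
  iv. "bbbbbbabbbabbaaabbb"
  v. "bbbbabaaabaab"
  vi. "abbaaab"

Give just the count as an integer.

2

i → no match
ii → match
iii → no match
iv → match
v → no match
vi → no match
Total matched: 2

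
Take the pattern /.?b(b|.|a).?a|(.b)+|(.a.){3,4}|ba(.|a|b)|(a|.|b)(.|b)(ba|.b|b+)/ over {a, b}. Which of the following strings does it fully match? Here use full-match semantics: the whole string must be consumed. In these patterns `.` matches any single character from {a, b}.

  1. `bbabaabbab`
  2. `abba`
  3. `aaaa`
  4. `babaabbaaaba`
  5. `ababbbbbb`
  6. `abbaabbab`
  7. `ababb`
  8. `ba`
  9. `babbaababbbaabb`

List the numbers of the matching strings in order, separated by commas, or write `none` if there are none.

1. `bbabaabbab` → no match
2. `abba` → match
3. `aaaa` → no match
4. `babaabbaaaba` → no match
5. `ababbbbbb` → no match
6. `abbaabbab` → no match
7. `ababb` → no match
8. `ba` → no match
9 → no match

2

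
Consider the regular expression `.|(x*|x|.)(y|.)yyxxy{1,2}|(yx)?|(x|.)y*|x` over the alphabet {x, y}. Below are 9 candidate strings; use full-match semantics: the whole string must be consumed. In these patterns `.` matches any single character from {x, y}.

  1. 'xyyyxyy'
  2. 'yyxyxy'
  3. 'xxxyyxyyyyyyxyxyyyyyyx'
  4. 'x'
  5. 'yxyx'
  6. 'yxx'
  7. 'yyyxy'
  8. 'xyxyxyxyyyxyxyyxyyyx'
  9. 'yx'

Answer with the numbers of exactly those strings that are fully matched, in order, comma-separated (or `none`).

1 → no match
2 → no match
3 → no match
4 → match
5 → no match
6 → no match
7 → no match
8 → no match
9 → match

4, 9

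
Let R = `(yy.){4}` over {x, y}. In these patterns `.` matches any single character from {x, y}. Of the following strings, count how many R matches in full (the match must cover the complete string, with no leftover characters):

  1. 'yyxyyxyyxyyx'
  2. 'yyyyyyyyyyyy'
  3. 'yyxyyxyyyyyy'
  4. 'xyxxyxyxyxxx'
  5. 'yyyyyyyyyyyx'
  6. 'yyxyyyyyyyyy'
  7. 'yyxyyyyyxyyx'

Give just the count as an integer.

6

1 → match
2 → match
3 → match
4 → no match — must start with 'yy'
5 → match
6 → match
7 → match
Total matched: 6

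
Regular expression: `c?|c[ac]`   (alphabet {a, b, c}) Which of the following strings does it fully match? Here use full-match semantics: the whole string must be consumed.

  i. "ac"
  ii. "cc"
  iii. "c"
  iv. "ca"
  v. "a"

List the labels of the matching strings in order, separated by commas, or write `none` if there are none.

i → no match
ii → match
iii → match
iv → match
v → no match

ii, iii, iv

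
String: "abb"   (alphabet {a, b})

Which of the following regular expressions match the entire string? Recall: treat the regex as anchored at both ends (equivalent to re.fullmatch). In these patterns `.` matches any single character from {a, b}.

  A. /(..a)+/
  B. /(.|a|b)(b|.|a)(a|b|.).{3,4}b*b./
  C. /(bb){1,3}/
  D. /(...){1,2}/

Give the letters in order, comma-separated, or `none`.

A → no match — must end with "a"
B → no match
C → no match — must start with "bb"
D → match

D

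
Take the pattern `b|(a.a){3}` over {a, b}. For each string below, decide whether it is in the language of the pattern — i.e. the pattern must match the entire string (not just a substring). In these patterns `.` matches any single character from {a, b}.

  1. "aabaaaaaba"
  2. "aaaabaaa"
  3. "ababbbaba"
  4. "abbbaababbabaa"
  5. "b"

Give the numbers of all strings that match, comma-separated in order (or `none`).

5

1 → no match
2 → no match
3 → no match
4 → no match
5 → match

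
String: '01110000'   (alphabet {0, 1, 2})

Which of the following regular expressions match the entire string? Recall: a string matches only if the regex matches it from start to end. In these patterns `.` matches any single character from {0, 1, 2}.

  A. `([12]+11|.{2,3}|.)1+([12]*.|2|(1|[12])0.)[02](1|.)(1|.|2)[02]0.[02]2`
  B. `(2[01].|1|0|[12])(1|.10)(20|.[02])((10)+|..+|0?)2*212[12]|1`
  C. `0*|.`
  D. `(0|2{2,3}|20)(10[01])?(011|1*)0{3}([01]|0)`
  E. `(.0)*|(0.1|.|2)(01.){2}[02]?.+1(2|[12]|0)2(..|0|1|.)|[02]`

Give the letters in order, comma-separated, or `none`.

D

A → no match — must end with '2'
B → no match
C → no match
D → match
E → no match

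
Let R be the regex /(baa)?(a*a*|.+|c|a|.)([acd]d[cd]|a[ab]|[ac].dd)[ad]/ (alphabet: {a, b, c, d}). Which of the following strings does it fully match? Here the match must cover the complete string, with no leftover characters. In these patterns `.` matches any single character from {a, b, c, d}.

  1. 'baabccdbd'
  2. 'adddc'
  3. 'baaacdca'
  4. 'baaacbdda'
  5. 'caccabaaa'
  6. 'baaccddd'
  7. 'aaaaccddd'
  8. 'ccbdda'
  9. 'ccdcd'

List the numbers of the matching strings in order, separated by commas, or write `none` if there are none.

3, 4, 5, 6, 7, 8, 9

1 → no match
2 → no match
3 → match
4 → match
5 → match
6 → match
7 → match
8 → match
9 → match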